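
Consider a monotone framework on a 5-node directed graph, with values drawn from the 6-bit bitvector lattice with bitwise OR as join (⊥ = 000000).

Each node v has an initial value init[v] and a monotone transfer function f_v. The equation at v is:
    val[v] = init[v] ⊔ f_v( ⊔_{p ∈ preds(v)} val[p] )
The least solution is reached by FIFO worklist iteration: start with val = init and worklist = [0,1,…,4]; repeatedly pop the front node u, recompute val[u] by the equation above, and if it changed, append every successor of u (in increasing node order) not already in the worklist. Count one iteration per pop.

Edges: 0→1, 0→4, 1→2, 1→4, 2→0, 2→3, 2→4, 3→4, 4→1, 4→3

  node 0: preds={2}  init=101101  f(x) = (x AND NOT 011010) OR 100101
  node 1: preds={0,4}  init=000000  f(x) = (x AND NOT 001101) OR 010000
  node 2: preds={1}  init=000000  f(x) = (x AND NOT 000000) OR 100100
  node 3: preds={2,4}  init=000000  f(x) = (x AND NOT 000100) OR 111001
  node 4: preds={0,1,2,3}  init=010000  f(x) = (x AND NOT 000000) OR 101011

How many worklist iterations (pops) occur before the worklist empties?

Worklist (12 pops):
  #1 pop 0: in=000000 → 101101 (no change)
  #2 pop 1: in=111101 → 110000 (was 000000); enqueue []
  #3 pop 2: in=110000 → 110100 (was 000000); enqueue [0]
  #4 pop 3: in=110100 → 111001 (was 000000); enqueue []
  #5 pop 4: in=111101 → 111111 (was 010000); enqueue [1,3]
  #6 pop 0: in=110100 → 101101 (no change)
  #7 pop 1: in=111111 → 110010 (was 110000); enqueue [2,4]
  #8 pop 3: in=111111 → 111011 (was 111001); enqueue []
  #9 pop 2: in=110010 → 110110 (was 110100); enqueue [0,3]
  #10 pop 4: in=111111 → 111111 (no change)
  #11 pop 0: in=110110 → 101101 (no change)
  #12 pop 3: in=111111 → 111011 (no change)

Fixpoint:
  val[0] = 101101
  val[1] = 110010
  val[2] = 110110
  val[3] = 111011
  val[4] = 111111

12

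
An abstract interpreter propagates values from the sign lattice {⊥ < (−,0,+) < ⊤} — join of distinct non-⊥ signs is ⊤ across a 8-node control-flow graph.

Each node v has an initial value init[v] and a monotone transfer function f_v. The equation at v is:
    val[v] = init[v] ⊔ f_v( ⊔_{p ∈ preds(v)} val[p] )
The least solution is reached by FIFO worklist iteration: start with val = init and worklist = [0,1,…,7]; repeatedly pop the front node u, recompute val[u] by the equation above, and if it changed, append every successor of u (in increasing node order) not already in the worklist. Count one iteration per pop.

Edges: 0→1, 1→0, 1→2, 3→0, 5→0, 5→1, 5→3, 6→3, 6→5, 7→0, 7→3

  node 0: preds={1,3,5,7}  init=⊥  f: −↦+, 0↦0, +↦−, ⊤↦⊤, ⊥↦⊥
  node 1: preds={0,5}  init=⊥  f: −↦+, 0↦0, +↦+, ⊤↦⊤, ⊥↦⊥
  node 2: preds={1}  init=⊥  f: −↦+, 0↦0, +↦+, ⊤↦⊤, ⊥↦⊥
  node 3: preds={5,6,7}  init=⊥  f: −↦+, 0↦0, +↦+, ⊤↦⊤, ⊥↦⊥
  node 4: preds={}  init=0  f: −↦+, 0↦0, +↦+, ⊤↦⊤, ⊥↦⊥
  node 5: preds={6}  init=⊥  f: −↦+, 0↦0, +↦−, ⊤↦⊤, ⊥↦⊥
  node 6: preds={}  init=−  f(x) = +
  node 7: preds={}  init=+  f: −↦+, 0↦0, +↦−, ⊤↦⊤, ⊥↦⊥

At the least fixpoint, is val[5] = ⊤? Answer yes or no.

yes

Iteration log — 16 steps:
  step 1. node 0  ⊔preds=+  new=−  old=⊥  +wl: 
  step 2. node 1  ⊔preds=−  new=+  old=⊥  +wl: 0
  step 3. node 2  ⊔preds=+  new=+  old=⊥  +wl: 
  step 4. node 3  ⊔preds=⊤  new=⊤  old=⊥  +wl: 
  step 5. node 4  ⊔preds=⊥  new=0  stable
  step 6. node 5  ⊔preds=−  new=+  old=⊥  +wl: 1,3
  step 7. node 6  ⊔preds=⊥  new=⊤  old=−  +wl: 5
  step 8. node 7  ⊔preds=⊥  new=+  stable
  step 9. node 0  ⊔preds=⊤  new=⊤  old=−  +wl: 
  step 10. node 1  ⊔preds=⊤  new=⊤  old=+  +wl: 0,2
  step 11. node 3  ⊔preds=⊤  new=⊤  stable
  step 12. node 5  ⊔preds=⊤  new=⊤  old=+  +wl: 1,3
  step 13. node 0  ⊔preds=⊤  new=⊤  stable
  step 14. node 2  ⊔preds=⊤  new=⊤  old=+  +wl: 
  step 15. node 1  ⊔preds=⊤  new=⊤  stable
  step 16. node 3  ⊔preds=⊤  new=⊤  stable

Least fixpoint reached:
  node 0: ⊤
  node 1: ⊤
  node 2: ⊤
  node 3: ⊤
  node 4: 0
  node 5: ⊤
  node 6: ⊤
  node 7: +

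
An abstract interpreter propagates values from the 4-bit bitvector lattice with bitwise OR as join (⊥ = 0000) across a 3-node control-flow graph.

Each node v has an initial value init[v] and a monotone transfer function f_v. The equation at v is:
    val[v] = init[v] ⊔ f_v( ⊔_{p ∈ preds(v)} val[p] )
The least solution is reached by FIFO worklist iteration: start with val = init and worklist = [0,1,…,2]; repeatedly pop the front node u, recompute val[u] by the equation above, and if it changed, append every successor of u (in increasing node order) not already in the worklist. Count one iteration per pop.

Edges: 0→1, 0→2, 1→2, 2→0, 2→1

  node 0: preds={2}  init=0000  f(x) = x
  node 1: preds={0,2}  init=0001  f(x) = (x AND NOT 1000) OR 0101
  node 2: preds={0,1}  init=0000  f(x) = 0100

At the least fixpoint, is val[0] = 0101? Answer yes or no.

no

Iteration log — 6 steps:
  step 1. node 0  ⊔preds=0000  new=0000  stable
  step 2. node 1  ⊔preds=0000  new=0101  old=0001  +wl: 
  step 3. node 2  ⊔preds=0101  new=0100  old=0000  +wl: 0,1
  step 4. node 0  ⊔preds=0100  new=0100  old=0000  +wl: 2
  step 5. node 1  ⊔preds=0100  new=0101  stable
  step 6. node 2  ⊔preds=0101  new=0100  stable

Least fixpoint reached:
  node 0: 0100
  node 1: 0101
  node 2: 0100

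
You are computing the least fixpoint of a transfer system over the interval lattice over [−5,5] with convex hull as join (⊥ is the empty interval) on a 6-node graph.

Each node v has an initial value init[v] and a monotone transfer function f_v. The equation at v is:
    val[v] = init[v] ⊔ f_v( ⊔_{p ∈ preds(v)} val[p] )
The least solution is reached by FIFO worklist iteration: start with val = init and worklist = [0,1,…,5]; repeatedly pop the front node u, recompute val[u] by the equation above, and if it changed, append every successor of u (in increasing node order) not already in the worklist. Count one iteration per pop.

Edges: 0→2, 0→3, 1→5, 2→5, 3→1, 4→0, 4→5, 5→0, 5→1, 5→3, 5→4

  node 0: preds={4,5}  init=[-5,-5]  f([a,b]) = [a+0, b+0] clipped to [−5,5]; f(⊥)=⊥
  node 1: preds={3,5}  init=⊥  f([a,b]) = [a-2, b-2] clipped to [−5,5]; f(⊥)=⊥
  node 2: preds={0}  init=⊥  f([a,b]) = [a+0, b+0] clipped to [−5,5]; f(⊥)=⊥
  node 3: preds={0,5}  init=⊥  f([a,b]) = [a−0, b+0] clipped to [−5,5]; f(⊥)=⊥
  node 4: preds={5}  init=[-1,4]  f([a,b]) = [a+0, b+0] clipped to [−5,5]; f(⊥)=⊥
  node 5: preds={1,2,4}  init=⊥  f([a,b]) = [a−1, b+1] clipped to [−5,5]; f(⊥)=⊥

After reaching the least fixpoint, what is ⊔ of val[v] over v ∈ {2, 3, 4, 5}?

[-5,5]

Worklist (15 pops):
  #1 pop 0: in=[-1,4] → [-5,4] (was [-5,-5]); enqueue []
  #2 pop 1: in=⊥ → ⊥ (no change)
  #3 pop 2: in=[-5,4] → [-5,4] (was ⊥); enqueue []
  #4 pop 3: in=[-5,4] → [-5,4] (was ⊥); enqueue [1]
  #5 pop 4: in=⊥ → [-1,4] (no change)
  #6 pop 5: in=[-5,4] → [-5,5] (was ⊥); enqueue [0,3,4]
  #7 pop 1: in=[-5,5] → [-5,3] (was ⊥); enqueue [5]
  #8 pop 0: in=[-5,5] → [-5,5] (was [-5,4]); enqueue [2]
  #9 pop 3: in=[-5,5] → [-5,5] (was [-5,4]); enqueue [1]
  #10 pop 4: in=[-5,5] → [-5,5] (was [-1,4]); enqueue [0]
  #11 pop 5: in=[-5,5] → [-5,5] (no change)
  #12 pop 2: in=[-5,5] → [-5,5] (was [-5,4]); enqueue [5]
  #13 pop 1: in=[-5,5] → [-5,3] (no change)
  #14 pop 0: in=[-5,5] → [-5,5] (no change)
  #15 pop 5: in=[-5,5] → [-5,5] (no change)

Fixpoint:
  val[0] = [-5,5]
  val[1] = [-5,3]
  val[2] = [-5,5]
  val[3] = [-5,5]
  val[4] = [-5,5]
  val[5] = [-5,5]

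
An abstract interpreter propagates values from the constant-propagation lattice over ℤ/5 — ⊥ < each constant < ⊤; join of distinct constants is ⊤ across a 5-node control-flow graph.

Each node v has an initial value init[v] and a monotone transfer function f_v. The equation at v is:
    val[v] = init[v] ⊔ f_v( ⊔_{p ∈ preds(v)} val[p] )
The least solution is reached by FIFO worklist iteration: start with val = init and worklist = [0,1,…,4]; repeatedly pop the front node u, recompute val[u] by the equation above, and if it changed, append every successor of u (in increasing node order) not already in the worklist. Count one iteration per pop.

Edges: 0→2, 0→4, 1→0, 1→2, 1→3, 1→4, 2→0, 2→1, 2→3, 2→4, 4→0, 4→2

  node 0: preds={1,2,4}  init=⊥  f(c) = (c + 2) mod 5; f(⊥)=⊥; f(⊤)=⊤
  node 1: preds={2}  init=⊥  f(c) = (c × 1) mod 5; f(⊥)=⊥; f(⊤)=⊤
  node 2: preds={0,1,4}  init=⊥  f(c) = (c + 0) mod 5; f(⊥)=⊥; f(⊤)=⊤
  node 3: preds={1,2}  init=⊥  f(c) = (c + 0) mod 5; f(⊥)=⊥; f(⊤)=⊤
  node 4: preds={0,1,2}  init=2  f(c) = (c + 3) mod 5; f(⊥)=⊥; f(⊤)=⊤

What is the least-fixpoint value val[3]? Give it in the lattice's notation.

Worklist (11 pops):
  #1 pop 0: in=2 → 4 (was ⊥); enqueue []
  #2 pop 1: in=⊥ → ⊥ (no change)
  #3 pop 2: in=⊤ → ⊤ (was ⊥); enqueue [0,1]
  #4 pop 3: in=⊤ → ⊤ (was ⊥); enqueue []
  #5 pop 4: in=⊤ → ⊤ (was 2); enqueue [2]
  #6 pop 0: in=⊤ → ⊤ (was 4); enqueue [4]
  #7 pop 1: in=⊤ → ⊤ (was ⊥); enqueue [0,3]
  #8 pop 2: in=⊤ → ⊤ (no change)
  #9 pop 4: in=⊤ → ⊤ (no change)
  #10 pop 0: in=⊤ → ⊤ (no change)
  #11 pop 3: in=⊤ → ⊤ (no change)

Fixpoint:
  val[0] = ⊤
  val[1] = ⊤
  val[2] = ⊤
  val[3] = ⊤
  val[4] = ⊤

⊤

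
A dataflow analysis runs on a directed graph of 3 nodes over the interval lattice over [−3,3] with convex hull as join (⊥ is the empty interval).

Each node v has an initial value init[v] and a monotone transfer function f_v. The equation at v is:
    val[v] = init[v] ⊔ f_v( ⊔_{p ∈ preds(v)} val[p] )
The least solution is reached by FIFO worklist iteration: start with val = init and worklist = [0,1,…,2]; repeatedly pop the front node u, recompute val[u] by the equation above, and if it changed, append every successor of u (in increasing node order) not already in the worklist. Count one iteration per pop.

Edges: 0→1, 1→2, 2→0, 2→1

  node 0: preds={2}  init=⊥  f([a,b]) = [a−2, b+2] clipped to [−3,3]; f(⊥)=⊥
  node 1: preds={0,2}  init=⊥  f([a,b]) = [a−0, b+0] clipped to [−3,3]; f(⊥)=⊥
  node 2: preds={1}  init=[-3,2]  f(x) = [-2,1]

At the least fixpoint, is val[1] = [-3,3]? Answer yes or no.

Iteration log — 3 steps:
  step 1. node 0  ⊔preds=[-3,2]  new=[-3,3]  old=⊥  +wl: 
  step 2. node 1  ⊔preds=[-3,3]  new=[-3,3]  old=⊥  +wl: 
  step 3. node 2  ⊔preds=[-3,3]  new=[-3,2]  stable

Least fixpoint reached:
  node 0: [-3,3]
  node 1: [-3,3]
  node 2: [-3,2]

yes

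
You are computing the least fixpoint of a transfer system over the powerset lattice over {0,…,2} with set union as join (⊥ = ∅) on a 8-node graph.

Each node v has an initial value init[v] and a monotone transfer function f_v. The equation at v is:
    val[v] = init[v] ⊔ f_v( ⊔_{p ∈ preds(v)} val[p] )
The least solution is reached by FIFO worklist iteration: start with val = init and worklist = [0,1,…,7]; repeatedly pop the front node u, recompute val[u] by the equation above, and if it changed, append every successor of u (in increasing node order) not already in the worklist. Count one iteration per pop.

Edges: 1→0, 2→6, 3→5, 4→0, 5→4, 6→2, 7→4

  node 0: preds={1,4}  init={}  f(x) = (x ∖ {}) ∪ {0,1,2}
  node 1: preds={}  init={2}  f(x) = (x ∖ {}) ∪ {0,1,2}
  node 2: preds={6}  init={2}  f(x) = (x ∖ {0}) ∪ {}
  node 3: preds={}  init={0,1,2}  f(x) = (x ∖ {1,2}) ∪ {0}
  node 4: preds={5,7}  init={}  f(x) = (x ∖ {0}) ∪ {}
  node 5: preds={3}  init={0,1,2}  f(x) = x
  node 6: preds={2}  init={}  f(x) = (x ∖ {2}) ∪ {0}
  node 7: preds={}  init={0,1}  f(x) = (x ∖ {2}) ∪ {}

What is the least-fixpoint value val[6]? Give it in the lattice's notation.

{0}

Worklist (10 pops):
  #1 pop 0: in={2} → {0,1,2} (was {}); enqueue []
  #2 pop 1: in={} → {0,1,2} (was {2}); enqueue [0]
  #3 pop 2: in={} → {2} (no change)
  #4 pop 3: in={} → {0,1,2} (no change)
  #5 pop 4: in={0,1,2} → {1,2} (was {}); enqueue []
  #6 pop 5: in={0,1,2} → {0,1,2} (no change)
  #7 pop 6: in={2} → {0} (was {}); enqueue [2]
  #8 pop 7: in={} → {0,1} (no change)
  #9 pop 0: in={0,1,2} → {0,1,2} (no change)
  #10 pop 2: in={0} → {2} (no change)

Fixpoint:
  val[0] = {0,1,2}
  val[1] = {0,1,2}
  val[2] = {2}
  val[3] = {0,1,2}
  val[4] = {1,2}
  val[5] = {0,1,2}
  val[6] = {0}
  val[7] = {0,1}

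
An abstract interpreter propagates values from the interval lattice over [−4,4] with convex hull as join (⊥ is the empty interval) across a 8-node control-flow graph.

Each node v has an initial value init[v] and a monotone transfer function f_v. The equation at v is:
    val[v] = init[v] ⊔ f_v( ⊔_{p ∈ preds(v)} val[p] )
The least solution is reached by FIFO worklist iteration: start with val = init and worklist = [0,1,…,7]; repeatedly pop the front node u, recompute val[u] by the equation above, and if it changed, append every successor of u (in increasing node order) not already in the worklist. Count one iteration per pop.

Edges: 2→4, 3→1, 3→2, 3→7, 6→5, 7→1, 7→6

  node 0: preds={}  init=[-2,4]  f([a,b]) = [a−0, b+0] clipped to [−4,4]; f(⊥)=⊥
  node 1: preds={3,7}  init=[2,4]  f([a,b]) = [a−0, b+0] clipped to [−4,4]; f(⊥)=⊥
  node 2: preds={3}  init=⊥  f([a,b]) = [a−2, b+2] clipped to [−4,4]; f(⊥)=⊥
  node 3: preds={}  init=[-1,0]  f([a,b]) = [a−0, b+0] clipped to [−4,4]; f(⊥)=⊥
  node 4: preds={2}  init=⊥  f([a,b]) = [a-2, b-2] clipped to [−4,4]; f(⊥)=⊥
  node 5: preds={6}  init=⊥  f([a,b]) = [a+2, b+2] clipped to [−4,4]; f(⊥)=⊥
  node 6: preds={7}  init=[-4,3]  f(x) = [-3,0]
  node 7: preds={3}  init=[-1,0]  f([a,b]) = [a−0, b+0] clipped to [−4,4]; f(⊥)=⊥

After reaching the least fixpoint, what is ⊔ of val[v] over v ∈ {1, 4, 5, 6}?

Iteration log — 8 steps:
  step 1. node 0  ⊔preds=⊥  new=[-2,4]  stable
  step 2. node 1  ⊔preds=[-1,0]  new=[-1,4]  old=[2,4]  +wl: 
  step 3. node 2  ⊔preds=[-1,0]  new=[-3,2]  old=⊥  +wl: 
  step 4. node 3  ⊔preds=⊥  new=[-1,0]  stable
  step 5. node 4  ⊔preds=[-3,2]  new=[-4,0]  old=⊥  +wl: 
  step 6. node 5  ⊔preds=[-4,3]  new=[-2,4]  old=⊥  +wl: 
  step 7. node 6  ⊔preds=[-1,0]  new=[-4,3]  stable
  step 8. node 7  ⊔preds=[-1,0]  new=[-1,0]  stable

Least fixpoint reached:
  node 0: [-2,4]
  node 1: [-1,4]
  node 2: [-3,2]
  node 3: [-1,0]
  node 4: [-4,0]
  node 5: [-2,4]
  node 6: [-4,3]
  node 7: [-1,0]

[-4,4]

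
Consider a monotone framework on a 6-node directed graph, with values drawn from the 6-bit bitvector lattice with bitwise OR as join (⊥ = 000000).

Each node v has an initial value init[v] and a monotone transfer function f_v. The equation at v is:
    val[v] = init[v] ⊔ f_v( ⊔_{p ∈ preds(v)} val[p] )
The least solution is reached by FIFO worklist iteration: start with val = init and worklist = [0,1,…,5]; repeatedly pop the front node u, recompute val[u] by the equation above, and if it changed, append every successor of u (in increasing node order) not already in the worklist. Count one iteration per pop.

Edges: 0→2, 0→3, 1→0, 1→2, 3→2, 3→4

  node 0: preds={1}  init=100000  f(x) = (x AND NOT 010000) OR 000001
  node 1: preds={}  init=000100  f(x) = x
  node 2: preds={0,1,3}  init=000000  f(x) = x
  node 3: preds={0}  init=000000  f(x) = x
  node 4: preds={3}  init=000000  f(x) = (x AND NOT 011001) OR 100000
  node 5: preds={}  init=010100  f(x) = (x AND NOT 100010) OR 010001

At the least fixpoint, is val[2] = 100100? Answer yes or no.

no

Worklist (7 pops):
  #1 pop 0: in=000100 → 100101 (was 100000); enqueue []
  #2 pop 1: in=000000 → 000100 (no change)
  #3 pop 2: in=100101 → 100101 (was 000000); enqueue []
  #4 pop 3: in=100101 → 100101 (was 000000); enqueue [2]
  #5 pop 4: in=100101 → 100100 (was 000000); enqueue []
  #6 pop 5: in=000000 → 010101 (was 010100); enqueue []
  #7 pop 2: in=100101 → 100101 (no change)

Fixpoint:
  val[0] = 100101
  val[1] = 000100
  val[2] = 100101
  val[3] = 100101
  val[4] = 100100
  val[5] = 010101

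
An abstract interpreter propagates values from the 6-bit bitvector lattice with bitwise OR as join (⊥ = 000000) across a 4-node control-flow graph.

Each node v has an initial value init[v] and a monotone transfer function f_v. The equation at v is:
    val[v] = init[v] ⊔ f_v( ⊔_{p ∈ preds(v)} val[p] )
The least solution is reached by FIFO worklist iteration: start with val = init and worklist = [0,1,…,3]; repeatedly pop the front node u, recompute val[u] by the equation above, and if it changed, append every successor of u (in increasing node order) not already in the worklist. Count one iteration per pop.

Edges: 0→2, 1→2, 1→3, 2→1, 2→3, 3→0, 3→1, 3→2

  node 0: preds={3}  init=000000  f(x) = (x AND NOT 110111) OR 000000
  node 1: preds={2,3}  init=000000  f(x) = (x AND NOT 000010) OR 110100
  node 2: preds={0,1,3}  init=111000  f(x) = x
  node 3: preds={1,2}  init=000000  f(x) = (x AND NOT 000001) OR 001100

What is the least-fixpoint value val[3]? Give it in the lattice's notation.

Trace (7 dequeues):
  [1] u=0 | in 000000 | out 000000 | ==
  [2] u=1 | in 111000 | out 111100 | prev 000000 | push {}
  [3] u=2 | in 111100 | out 111100 | prev 111000 | push {1}
  [4] u=3 | in 111100 | out 111100 | prev 000000 | push {0,2}
  [5] u=1 | in 111100 | out 111100 | ==
  [6] u=0 | in 111100 | out 001000 | prev 000000 | push {}
  [7] u=2 | in 111100 | out 111100 | ==

Converged values:
  [0] 001000
  [1] 111100
  [2] 111100
  [3] 111100

111100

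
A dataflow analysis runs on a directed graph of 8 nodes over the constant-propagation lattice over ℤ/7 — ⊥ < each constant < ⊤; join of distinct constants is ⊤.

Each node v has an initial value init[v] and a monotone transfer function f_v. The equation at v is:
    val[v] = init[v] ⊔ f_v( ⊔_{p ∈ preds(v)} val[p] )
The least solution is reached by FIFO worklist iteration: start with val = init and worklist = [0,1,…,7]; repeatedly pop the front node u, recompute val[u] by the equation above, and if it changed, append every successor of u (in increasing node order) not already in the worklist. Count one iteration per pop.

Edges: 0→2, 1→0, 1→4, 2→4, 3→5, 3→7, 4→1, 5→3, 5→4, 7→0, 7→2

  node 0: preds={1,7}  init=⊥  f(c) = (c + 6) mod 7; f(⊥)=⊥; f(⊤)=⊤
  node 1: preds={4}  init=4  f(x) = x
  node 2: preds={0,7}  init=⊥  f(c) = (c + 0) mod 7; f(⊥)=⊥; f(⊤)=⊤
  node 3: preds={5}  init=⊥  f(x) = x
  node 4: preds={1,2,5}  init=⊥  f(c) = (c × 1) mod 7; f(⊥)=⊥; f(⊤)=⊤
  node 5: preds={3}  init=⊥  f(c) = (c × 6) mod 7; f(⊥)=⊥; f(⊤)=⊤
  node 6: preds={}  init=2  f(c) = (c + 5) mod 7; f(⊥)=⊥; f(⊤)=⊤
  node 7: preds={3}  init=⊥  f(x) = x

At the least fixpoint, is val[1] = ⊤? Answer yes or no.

Iteration log — 13 steps:
  step 1. node 0  ⊔preds=4  new=3  old=⊥  +wl: 
  step 2. node 1  ⊔preds=⊥  new=4  stable
  step 3. node 2  ⊔preds=3  new=3  old=⊥  +wl: 
  step 4. node 3  ⊔preds=⊥  new=⊥  stable
  step 5. node 4  ⊔preds=⊤  new=⊤  old=⊥  +wl: 1
  step 6. node 5  ⊔preds=⊥  new=⊥  stable
  step 7. node 6  ⊔preds=⊥  new=2  stable
  step 8. node 7  ⊔preds=⊥  new=⊥  stable
  step 9. node 1  ⊔preds=⊤  new=⊤  old=4  +wl: 0,4
  step 10. node 0  ⊔preds=⊤  new=⊤  old=3  +wl: 2
  step 11. node 4  ⊔preds=⊤  new=⊤  stable
  step 12. node 2  ⊔preds=⊤  new=⊤  old=3  +wl: 4
  step 13. node 4  ⊔preds=⊤  new=⊤  stable

Least fixpoint reached:
  node 0: ⊤
  node 1: ⊤
  node 2: ⊤
  node 3: ⊥
  node 4: ⊤
  node 5: ⊥
  node 6: 2
  node 7: ⊥

yes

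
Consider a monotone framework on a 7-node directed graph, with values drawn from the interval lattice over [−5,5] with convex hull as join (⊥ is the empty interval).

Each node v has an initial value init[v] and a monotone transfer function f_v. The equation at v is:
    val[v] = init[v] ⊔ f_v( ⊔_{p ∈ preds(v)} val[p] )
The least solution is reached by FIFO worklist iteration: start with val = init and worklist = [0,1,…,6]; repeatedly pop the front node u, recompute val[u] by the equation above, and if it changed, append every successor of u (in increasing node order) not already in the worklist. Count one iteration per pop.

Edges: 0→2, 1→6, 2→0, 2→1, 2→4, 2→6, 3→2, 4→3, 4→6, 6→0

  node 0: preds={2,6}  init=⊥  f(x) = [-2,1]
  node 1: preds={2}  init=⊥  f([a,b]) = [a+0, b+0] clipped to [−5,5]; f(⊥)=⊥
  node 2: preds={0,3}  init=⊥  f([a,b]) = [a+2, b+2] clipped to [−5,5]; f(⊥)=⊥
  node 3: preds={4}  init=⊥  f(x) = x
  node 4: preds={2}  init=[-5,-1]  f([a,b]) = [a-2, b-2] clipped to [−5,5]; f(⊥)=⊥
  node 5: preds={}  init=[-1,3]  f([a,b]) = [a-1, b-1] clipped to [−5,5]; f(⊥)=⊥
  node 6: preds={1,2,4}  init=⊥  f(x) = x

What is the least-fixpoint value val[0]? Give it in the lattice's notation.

Worklist (17 pops):
  #1 pop 0: in=⊥ → [-2,1] (was ⊥); enqueue []
  #2 pop 1: in=⊥ → ⊥ (no change)
  #3 pop 2: in=[-2,1] → [0,3] (was ⊥); enqueue [0,1]
  #4 pop 3: in=[-5,-1] → [-5,-1] (was ⊥); enqueue [2]
  #5 pop 4: in=[0,3] → [-5,1] (was [-5,-1]); enqueue [3]
  #6 pop 5: in=⊥ → [-1,3] (no change)
  #7 pop 6: in=[-5,3] → [-5,3] (was ⊥); enqueue []
  #8 pop 0: in=[-5,3] → [-2,1] (no change)
  #9 pop 1: in=[0,3] → [0,3] (was ⊥); enqueue [6]
  #10 pop 2: in=[-5,1] → [-3,3] (was [0,3]); enqueue [0,1,4]
  #11 pop 3: in=[-5,1] → [-5,1] (was [-5,-1]); enqueue [2]
  #12 pop 6: in=[-5,3] → [-5,3] (no change)
  #13 pop 0: in=[-5,3] → [-2,1] (no change)
  #14 pop 1: in=[-3,3] → [-3,3] (was [0,3]); enqueue [6]
  #15 pop 4: in=[-3,3] → [-5,1] (no change)
  #16 pop 2: in=[-5,1] → [-3,3] (no change)
  #17 pop 6: in=[-5,3] → [-5,3] (no change)

Fixpoint:
  val[0] = [-2,1]
  val[1] = [-3,3]
  val[2] = [-3,3]
  val[3] = [-5,1]
  val[4] = [-5,1]
  val[5] = [-1,3]
  val[6] = [-5,3]

[-2,1]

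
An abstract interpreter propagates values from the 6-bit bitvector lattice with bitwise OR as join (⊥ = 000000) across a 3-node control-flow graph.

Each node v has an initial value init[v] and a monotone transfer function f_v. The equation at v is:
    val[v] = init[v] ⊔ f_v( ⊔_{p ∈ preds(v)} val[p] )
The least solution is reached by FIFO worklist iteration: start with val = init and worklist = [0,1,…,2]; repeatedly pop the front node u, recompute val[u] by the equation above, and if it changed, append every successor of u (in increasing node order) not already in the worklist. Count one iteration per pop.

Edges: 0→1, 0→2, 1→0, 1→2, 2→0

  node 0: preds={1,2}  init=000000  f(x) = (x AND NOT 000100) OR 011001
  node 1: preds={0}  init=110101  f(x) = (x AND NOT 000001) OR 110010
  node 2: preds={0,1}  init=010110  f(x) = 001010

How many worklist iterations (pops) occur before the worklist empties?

Trace (4 dequeues):
  [1] u=0 | in 110111 | out 111011 | prev 000000 | push {}
  [2] u=1 | in 111011 | out 111111 | prev 110101 | push {0}
  [3] u=2 | in 111111 | out 011110 | prev 010110 | push {}
  [4] u=0 | in 111111 | out 111011 | ==

Converged values:
  [0] 111011
  [1] 111111
  [2] 011110

4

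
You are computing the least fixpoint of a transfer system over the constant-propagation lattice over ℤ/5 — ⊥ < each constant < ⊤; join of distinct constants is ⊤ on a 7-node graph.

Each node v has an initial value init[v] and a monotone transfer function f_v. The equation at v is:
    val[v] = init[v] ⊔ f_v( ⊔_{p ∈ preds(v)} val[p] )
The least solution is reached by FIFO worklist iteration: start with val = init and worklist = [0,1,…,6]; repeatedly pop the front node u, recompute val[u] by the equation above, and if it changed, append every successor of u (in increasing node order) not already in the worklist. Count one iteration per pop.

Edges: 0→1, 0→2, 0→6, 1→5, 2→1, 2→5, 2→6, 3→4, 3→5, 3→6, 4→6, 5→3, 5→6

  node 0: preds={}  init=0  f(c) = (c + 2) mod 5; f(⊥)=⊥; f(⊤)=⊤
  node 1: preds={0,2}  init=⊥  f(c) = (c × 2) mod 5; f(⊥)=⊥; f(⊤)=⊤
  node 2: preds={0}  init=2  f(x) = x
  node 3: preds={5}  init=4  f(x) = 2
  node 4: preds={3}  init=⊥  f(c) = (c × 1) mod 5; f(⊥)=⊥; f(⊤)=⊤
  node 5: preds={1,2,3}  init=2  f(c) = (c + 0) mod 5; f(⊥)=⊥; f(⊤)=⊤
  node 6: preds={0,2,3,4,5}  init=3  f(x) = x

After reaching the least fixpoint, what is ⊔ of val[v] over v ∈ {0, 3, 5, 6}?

Worklist (9 pops):
  #1 pop 0: in=⊥ → 0 (no change)
  #2 pop 1: in=⊤ → ⊤ (was ⊥); enqueue []
  #3 pop 2: in=0 → ⊤ (was 2); enqueue [1]
  #4 pop 3: in=2 → ⊤ (was 4); enqueue []
  #5 pop 4: in=⊤ → ⊤ (was ⊥); enqueue []
  #6 pop 5: in=⊤ → ⊤ (was 2); enqueue [3]
  #7 pop 6: in=⊤ → ⊤ (was 3); enqueue []
  #8 pop 1: in=⊤ → ⊤ (no change)
  #9 pop 3: in=⊤ → ⊤ (no change)

Fixpoint:
  val[0] = 0
  val[1] = ⊤
  val[2] = ⊤
  val[3] = ⊤
  val[4] = ⊤
  val[5] = ⊤
  val[6] = ⊤

⊤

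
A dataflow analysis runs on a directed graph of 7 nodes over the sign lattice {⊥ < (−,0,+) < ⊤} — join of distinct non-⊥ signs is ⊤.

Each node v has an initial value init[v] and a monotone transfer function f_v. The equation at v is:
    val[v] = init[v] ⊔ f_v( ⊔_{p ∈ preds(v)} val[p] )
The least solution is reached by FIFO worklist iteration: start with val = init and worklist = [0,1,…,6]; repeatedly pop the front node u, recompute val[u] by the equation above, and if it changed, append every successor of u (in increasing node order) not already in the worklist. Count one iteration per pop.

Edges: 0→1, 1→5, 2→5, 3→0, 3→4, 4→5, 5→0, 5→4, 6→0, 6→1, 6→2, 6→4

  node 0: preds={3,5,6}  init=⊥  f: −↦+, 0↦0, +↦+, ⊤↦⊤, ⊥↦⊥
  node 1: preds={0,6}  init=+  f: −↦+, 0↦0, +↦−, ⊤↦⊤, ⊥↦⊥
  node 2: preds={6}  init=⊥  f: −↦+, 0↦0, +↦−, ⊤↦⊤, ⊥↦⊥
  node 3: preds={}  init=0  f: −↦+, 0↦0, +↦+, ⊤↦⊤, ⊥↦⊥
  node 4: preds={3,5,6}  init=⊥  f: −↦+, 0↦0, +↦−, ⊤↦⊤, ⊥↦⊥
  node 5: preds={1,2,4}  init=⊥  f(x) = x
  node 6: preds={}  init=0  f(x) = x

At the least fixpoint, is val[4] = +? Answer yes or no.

Trace (11 dequeues):
  [1] u=0 | in 0 | out 0 | prev ⊥ | push {}
  [2] u=1 | in 0 | out ⊤ | prev + | push {}
  [3] u=2 | in 0 | out 0 | prev ⊥ | push {}
  [4] u=3 | in ⊥ | out 0 | ==
  [5] u=4 | in 0 | out 0 | prev ⊥ | push {}
  [6] u=5 | in ⊤ | out ⊤ | prev ⊥ | push {0,4}
  [7] u=6 | in ⊥ | out 0 | ==
  [8] u=0 | in ⊤ | out ⊤ | prev 0 | push {1}
  [9] u=4 | in ⊤ | out ⊤ | prev 0 | push {5}
  [10] u=1 | in ⊤ | out ⊤ | ==
  [11] u=5 | in ⊤ | out ⊤ | ==

Converged values:
  [0] ⊤
  [1] ⊤
  [2] 0
  [3] 0
  [4] ⊤
  [5] ⊤
  [6] 0

no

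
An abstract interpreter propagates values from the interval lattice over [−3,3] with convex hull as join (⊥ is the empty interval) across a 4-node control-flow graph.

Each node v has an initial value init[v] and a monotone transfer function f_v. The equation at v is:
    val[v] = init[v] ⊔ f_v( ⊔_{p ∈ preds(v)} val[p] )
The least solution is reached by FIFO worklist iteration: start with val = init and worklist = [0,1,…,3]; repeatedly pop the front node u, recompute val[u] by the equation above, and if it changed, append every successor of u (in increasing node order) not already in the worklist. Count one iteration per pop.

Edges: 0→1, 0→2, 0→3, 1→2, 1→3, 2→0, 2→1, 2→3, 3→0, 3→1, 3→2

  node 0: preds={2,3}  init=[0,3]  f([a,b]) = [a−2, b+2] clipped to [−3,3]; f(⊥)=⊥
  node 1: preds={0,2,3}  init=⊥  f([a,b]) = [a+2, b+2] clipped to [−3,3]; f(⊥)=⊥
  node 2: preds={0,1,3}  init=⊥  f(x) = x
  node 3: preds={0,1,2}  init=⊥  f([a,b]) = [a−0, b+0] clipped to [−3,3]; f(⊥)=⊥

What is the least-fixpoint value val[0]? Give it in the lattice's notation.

[-3,3]

Trace (15 dequeues):
  [1] u=0 | in ⊥ | out [0,3] | ==
  [2] u=1 | in [0,3] | out [2,3] | prev ⊥ | push {}
  [3] u=2 | in [0,3] | out [0,3] | prev ⊥ | push {0,1}
  [4] u=3 | in [0,3] | out [0,3] | prev ⊥ | push {2}
  [5] u=0 | in [0,3] | out [-2,3] | prev [0,3] | push {3}
  [6] u=1 | in [-2,3] | out [0,3] | prev [2,3] | push {}
  [7] u=2 | in [-2,3] | out [-2,3] | prev [0,3] | push {0,1}
  [8] u=3 | in [-2,3] | out [-2,3] | prev [0,3] | push {2}
  [9] u=0 | in [-2,3] | out [-3,3] | prev [-2,3] | push {3}
  [10] u=1 | in [-3,3] | out [-1,3] | prev [0,3] | push {}
  [11] u=2 | in [-3,3] | out [-3,3] | prev [-2,3] | push {0,1}
  [12] u=3 | in [-3,3] | out [-3,3] | prev [-2,3] | push {2}
  [13] u=0 | in [-3,3] | out [-3,3] | ==
  [14] u=1 | in [-3,3] | out [-1,3] | ==
  [15] u=2 | in [-3,3] | out [-3,3] | ==

Converged values:
  [0] [-3,3]
  [1] [-1,3]
  [2] [-3,3]
  [3] [-3,3]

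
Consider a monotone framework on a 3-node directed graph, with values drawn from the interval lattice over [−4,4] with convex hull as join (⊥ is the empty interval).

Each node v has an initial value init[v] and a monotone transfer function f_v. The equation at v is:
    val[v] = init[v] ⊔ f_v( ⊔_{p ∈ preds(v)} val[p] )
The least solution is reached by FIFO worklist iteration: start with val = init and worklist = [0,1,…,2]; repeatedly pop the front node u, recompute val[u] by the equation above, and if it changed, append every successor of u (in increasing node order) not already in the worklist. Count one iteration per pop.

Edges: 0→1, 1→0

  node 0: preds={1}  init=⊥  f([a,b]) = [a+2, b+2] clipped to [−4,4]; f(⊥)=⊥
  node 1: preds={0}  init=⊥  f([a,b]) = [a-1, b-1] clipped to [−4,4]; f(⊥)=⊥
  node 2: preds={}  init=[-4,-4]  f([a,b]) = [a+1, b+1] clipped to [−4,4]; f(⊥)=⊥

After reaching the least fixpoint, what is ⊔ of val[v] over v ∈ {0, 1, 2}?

[-4,-4]

Worklist (3 pops):
  #1 pop 0: in=⊥ → ⊥ (no change)
  #2 pop 1: in=⊥ → ⊥ (no change)
  #3 pop 2: in=⊥ → [-4,-4] (no change)

Fixpoint:
  val[0] = ⊥
  val[1] = ⊥
  val[2] = [-4,-4]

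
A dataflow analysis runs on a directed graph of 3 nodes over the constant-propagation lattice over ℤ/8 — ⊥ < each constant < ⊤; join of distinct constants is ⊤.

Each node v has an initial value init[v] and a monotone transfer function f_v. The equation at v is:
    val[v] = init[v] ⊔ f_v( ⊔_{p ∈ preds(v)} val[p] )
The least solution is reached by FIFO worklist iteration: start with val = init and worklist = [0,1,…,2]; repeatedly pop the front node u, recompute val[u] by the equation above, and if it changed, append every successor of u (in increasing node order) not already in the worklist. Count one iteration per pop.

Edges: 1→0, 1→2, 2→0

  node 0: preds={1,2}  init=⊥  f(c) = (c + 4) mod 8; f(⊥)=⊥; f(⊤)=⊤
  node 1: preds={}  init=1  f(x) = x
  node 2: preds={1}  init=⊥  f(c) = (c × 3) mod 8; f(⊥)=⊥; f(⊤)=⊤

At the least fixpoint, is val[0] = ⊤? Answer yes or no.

yes

Trace (4 dequeues):
  [1] u=0 | in 1 | out 5 | prev ⊥ | push {}
  [2] u=1 | in ⊥ | out 1 | ==
  [3] u=2 | in 1 | out 3 | prev ⊥ | push {0}
  [4] u=0 | in ⊤ | out ⊤ | prev 5 | push {}

Converged values:
  [0] ⊤
  [1] 1
  [2] 3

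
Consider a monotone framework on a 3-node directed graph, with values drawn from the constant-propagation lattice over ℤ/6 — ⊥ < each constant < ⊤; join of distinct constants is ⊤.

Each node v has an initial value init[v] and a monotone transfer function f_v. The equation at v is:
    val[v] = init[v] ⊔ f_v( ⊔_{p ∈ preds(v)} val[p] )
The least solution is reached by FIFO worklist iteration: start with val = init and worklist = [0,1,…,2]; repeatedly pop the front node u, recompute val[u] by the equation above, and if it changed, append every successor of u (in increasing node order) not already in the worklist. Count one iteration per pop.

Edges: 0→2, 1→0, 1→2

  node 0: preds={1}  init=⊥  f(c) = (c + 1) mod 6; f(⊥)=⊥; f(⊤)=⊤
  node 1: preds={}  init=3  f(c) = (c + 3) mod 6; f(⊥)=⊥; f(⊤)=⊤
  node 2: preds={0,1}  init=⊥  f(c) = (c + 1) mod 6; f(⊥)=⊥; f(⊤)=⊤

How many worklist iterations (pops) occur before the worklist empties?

3

Iteration log — 3 steps:
  step 1. node 0  ⊔preds=3  new=4  old=⊥  +wl: 
  step 2. node 1  ⊔preds=⊥  new=3  stable
  step 3. node 2  ⊔preds=⊤  new=⊤  old=⊥  +wl: 

Least fixpoint reached:
  node 0: 4
  node 1: 3
  node 2: ⊤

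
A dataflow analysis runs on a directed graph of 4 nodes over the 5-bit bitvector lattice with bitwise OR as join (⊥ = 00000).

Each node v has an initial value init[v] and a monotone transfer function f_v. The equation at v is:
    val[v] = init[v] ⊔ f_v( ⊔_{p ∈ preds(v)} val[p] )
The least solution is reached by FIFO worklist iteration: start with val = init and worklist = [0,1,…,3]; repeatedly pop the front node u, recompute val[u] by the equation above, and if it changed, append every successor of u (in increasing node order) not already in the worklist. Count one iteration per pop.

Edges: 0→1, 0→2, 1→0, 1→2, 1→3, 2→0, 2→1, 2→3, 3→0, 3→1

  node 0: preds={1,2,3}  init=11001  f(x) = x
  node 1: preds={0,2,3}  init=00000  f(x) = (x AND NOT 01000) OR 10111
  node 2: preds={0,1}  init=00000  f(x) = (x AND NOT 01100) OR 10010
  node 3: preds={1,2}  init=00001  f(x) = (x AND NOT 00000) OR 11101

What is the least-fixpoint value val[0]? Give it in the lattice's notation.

11111

Trace (7 dequeues):
  [1] u=0 | in 00001 | out 11001 | ==
  [2] u=1 | in 11001 | out 10111 | prev 00000 | push {0}
  [3] u=2 | in 11111 | out 10011 | prev 00000 | push {1}
  [4] u=3 | in 10111 | out 11111 | prev 00001 | push {}
  [5] u=0 | in 11111 | out 11111 | prev 11001 | push {2}
  [6] u=1 | in 11111 | out 10111 | ==
  [7] u=2 | in 11111 | out 10011 | ==

Converged values:
  [0] 11111
  [1] 10111
  [2] 10011
  [3] 11111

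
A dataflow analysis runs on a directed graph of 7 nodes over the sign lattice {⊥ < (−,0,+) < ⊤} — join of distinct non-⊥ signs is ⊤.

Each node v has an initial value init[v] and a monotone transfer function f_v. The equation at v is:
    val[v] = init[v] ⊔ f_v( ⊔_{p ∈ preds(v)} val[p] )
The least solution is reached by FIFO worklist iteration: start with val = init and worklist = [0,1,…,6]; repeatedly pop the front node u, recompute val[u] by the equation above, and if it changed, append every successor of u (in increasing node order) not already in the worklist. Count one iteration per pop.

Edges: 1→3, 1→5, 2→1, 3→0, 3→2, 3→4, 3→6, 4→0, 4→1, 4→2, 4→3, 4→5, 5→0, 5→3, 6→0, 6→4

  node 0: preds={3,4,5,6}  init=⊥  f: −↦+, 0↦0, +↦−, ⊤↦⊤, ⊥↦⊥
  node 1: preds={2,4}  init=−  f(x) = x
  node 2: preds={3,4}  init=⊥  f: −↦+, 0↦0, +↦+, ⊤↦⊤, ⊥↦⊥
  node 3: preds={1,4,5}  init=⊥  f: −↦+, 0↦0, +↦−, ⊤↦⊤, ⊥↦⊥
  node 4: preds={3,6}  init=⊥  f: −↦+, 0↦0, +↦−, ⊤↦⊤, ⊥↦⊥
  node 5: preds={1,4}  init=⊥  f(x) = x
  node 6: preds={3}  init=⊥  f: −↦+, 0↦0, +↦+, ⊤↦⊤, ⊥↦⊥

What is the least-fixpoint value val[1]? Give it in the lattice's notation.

⊤

Iteration log — 20 steps:
  step 1. node 0  ⊔preds=⊥  new=⊥  stable
  step 2. node 1  ⊔preds=⊥  new=−  stable
  step 3. node 2  ⊔preds=⊥  new=⊥  stable
  step 4. node 3  ⊔preds=−  new=+  old=⊥  +wl: 0,2
  step 5. node 4  ⊔preds=+  new=−  old=⊥  +wl: 1,3
  step 6. node 5  ⊔preds=−  new=−  old=⊥  +wl: 
  step 7. node 6  ⊔preds=+  new=+  old=⊥  +wl: 4
  step 8. node 0  ⊔preds=⊤  new=⊤  old=⊥  +wl: 
  step 9. node 2  ⊔preds=⊤  new=⊤  old=⊥  +wl: 
  step 10. node 1  ⊔preds=⊤  new=⊤  old=−  +wl: 5
  step 11. node 3  ⊔preds=⊤  new=⊤  old=+  +wl: 0,2,6
  step 12. node 4  ⊔preds=⊤  new=⊤  old=−  +wl: 1,3
  step 13. node 5  ⊔preds=⊤  new=⊤  old=−  +wl: 
  step 14. node 0  ⊔preds=⊤  new=⊤  stable
  step 15. node 2  ⊔preds=⊤  new=⊤  stable
  step 16. node 6  ⊔preds=⊤  new=⊤  old=+  +wl: 0,4
  step 17. node 1  ⊔preds=⊤  new=⊤  stable
  step 18. node 3  ⊔preds=⊤  new=⊤  stable
  step 19. node 0  ⊔preds=⊤  new=⊤  stable
  step 20. node 4  ⊔preds=⊤  new=⊤  stable

Least fixpoint reached:
  node 0: ⊤
  node 1: ⊤
  node 2: ⊤
  node 3: ⊤
  node 4: ⊤
  node 5: ⊤
  node 6: ⊤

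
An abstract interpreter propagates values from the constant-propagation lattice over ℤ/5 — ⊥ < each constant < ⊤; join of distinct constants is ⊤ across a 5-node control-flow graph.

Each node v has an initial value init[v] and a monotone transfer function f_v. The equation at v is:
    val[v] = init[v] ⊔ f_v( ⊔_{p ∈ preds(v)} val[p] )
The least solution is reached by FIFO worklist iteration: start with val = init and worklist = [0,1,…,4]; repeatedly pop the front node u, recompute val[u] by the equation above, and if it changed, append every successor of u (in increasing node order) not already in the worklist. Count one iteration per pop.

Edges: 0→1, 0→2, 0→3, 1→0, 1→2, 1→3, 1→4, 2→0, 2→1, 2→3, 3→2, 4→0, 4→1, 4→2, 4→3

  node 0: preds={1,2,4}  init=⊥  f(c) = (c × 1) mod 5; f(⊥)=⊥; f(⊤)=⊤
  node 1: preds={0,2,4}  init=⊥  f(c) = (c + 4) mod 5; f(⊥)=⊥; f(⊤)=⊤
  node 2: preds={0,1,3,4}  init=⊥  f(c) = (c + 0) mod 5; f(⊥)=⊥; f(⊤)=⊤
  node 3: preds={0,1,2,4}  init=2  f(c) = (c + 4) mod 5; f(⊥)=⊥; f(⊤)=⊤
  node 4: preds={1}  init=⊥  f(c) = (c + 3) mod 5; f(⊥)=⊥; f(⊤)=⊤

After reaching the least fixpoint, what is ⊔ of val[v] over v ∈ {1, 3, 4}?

⊤

Trace (20 dequeues):
  [1] u=0 | in ⊥ | out ⊥ | ==
  [2] u=1 | in ⊥ | out ⊥ | ==
  [3] u=2 | in 2 | out 2 | prev ⊥ | push {0,1}
  [4] u=3 | in 2 | out ⊤ | prev 2 | push {2}
  [5] u=4 | in ⊥ | out ⊥ | ==
  [6] u=0 | in 2 | out 2 | prev ⊥ | push {3}
  [7] u=1 | in 2 | out 1 | prev ⊥ | push {0,4}
  [8] u=2 | in ⊤ | out ⊤ | prev 2 | push {1}
  [9] u=3 | in ⊤ | out ⊤ | ==
  [10] u=0 | in ⊤ | out ⊤ | prev 2 | push {2,3}
  [11] u=4 | in 1 | out 4 | prev ⊥ | push {0}
  [12] u=1 | in ⊤ | out ⊤ | prev 1 | push {4}
  [13] u=2 | in ⊤ | out ⊤ | ==
  [14] u=3 | in ⊤ | out ⊤ | ==
  [15] u=0 | in ⊤ | out ⊤ | ==
  [16] u=4 | in ⊤ | out ⊤ | prev 4 | push {0,1,2,3}
  [17] u=0 | in ⊤ | out ⊤ | ==
  [18] u=1 | in ⊤ | out ⊤ | ==
  [19] u=2 | in ⊤ | out ⊤ | ==
  [20] u=3 | in ⊤ | out ⊤ | ==

Converged values:
  [0] ⊤
  [1] ⊤
  [2] ⊤
  [3] ⊤
  [4] ⊤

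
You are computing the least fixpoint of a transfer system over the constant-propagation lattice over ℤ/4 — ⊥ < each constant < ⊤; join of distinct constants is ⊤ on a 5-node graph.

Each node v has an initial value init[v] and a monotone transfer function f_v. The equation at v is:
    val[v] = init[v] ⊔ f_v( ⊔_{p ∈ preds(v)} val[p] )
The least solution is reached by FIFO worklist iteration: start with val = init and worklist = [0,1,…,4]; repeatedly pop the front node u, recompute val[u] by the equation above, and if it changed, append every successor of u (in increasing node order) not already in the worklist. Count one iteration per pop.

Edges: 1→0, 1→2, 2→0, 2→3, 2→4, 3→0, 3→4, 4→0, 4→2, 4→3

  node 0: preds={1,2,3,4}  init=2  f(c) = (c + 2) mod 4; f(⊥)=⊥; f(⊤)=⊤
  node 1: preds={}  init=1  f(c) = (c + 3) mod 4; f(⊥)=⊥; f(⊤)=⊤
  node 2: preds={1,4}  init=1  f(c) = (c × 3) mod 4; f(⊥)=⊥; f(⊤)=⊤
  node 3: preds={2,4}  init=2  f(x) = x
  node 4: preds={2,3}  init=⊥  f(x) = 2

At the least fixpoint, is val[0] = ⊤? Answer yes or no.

yes

Worklist (8 pops):
  #1 pop 0: in=⊤ → ⊤ (was 2); enqueue []
  #2 pop 1: in=⊥ → 1 (no change)
  #3 pop 2: in=1 → ⊤ (was 1); enqueue [0]
  #4 pop 3: in=⊤ → ⊤ (was 2); enqueue []
  #5 pop 4: in=⊤ → 2 (was ⊥); enqueue [2,3]
  #6 pop 0: in=⊤ → ⊤ (no change)
  #7 pop 2: in=⊤ → ⊤ (no change)
  #8 pop 3: in=⊤ → ⊤ (no change)

Fixpoint:
  val[0] = ⊤
  val[1] = 1
  val[2] = ⊤
  val[3] = ⊤
  val[4] = 2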